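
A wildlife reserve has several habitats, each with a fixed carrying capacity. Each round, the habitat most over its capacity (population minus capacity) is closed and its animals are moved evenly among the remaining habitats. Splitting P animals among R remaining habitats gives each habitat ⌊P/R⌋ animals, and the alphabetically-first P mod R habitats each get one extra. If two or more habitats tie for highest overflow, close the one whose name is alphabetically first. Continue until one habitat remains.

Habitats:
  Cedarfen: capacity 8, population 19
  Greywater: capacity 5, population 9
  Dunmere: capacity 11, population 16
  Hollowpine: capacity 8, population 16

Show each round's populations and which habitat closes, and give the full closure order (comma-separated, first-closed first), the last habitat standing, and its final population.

Round 1: Cedarfen=19 Dunmere=16 Greywater=9 Hollowpine=16 → close Cedarfen (overflow 11)
  19÷3 = 6 each, +1 to first 1
Round 2: Dunmere=23 Greywater=15 Hollowpine=22 → close Hollowpine (overflow 14)
  22÷2 = 11 each, +1 to first 0
Round 3: Dunmere=34 Greywater=26 → close Dunmere (overflow 23)
  34÷1 = 34 each, +1 to first 0

Closure order: Cedarfen, Hollowpine, Dunmere
Last habitat: Greywater with 60 animals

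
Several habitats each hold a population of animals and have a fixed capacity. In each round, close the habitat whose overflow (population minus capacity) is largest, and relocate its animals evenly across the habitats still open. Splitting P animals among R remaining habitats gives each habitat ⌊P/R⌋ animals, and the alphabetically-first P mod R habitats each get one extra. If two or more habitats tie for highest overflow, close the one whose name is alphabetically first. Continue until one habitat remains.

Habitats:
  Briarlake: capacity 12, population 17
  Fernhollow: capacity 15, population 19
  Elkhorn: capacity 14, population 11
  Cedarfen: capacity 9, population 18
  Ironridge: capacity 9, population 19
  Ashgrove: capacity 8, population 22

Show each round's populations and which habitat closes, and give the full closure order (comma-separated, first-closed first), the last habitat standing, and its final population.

Round 1: Ashgrove=22 Briarlake=17 Cedarfen=18 Elkhorn=11 Fernhollow=19 Ironridge=19 → close Ashgrove (overflow 14)
  22÷5 = 4 each, +1 to first 2
Round 2: Briarlake=22 Cedarfen=23 Elkhorn=15 Fernhollow=23 Ironridge=23 → close Cedarfen (overflow 14)
  23÷4 = 5 each, +1 to first 3
Round 3: Briarlake=28 Elkhorn=21 Fernhollow=29 Ironridge=28 → close Ironridge (overflow 19)
  28÷3 = 9 each, +1 to first 1
Round 4: Briarlake=38 Elkhorn=30 Fernhollow=38 → close Briarlake (overflow 26)
  38÷2 = 19 each, +1 to first 0
Round 5: Elkhorn=49 Fernhollow=57 → close Fernhollow (overflow 42)
  57÷1 = 57 each, +1 to first 0

Closure order: Ashgrove, Cedarfen, Ironridge, Briarlake, Fernhollow
Last habitat: Elkhorn with 106 animals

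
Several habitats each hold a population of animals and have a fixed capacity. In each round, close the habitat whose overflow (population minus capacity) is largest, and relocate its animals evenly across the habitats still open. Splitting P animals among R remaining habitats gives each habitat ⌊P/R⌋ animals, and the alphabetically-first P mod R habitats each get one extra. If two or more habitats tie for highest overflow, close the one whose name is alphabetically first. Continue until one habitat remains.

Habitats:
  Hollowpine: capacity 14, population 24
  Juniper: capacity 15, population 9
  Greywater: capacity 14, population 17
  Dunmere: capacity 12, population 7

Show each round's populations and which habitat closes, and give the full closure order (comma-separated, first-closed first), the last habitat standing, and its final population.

Closure order: Hollowpine, Greywater, Dunmere
Last habitat: Juniper with 57 animals

Round 1: Dunmere=7 Greywater=17 Hollowpine=24 Juniper=9 → close Hollowpine (overflow 10)
  24÷3 = 8 each, +1 to first 0
Round 2: Dunmere=15 Greywater=25 Juniper=17 → close Greywater (overflow 11)
  25÷2 = 12 each, +1 to first 1
Round 3: Dunmere=28 Juniper=29 → close Dunmere (overflow 16)
  28÷1 = 28 each, +1 to first 0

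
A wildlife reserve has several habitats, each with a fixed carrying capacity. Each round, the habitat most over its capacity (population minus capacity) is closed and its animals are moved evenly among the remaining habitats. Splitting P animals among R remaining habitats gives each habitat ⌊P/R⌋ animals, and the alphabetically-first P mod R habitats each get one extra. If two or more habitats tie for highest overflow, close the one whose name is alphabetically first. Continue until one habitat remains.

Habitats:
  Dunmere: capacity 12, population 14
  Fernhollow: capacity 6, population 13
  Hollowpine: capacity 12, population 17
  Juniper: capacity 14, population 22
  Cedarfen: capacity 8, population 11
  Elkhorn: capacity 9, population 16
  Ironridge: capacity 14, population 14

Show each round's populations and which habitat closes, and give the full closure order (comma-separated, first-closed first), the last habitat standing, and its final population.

Closure order: Juniper, Elkhorn, Fernhollow, Cedarfen, Hollowpine, Dunmere
Last habitat: Ironridge with 107 animals

Round 1: Cedarfen=11 Dunmere=14 Elkhorn=16 Fernhollow=13 Hollowpine=17 Ironridge=14 Juniper=22 → close Juniper (overflow 8)
  22÷6 = 3 each, +1 to first 4
Round 2: Cedarfen=15 Dunmere=18 Elkhorn=20 Fernhollow=17 Hollowpine=20 Ironridge=17 → close Elkhorn (overflow 11)
  20÷5 = 4 each, +1 to first 0
Round 3: Cedarfen=19 Dunmere=22 Fernhollow=21 Hollowpine=24 Ironridge=21 → close Fernhollow (overflow 15)
  21÷4 = 5 each, +1 to first 1
Round 4: Cedarfen=25 Dunmere=27 Hollowpine=29 Ironridge=26 → close Cedarfen (overflow 17)
  25÷3 = 8 each, +1 to first 1
Round 5: Dunmere=36 Hollowpine=37 Ironridge=34 → close Hollowpine (overflow 25)
  37÷2 = 18 each, +1 to first 1
Round 6: Dunmere=55 Ironridge=52 → close Dunmere (overflow 43)
  55÷1 = 55 each, +1 to first 0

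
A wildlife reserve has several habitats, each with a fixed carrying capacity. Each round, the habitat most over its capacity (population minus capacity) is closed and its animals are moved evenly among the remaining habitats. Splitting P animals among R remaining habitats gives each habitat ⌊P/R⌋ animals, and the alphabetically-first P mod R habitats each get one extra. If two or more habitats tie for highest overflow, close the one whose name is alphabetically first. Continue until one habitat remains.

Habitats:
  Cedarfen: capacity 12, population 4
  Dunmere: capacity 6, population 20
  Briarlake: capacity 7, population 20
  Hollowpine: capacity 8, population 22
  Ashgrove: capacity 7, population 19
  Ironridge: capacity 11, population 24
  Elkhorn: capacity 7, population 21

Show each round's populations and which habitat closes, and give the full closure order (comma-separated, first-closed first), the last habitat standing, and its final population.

Round 1: Ashgrove=19 Briarlake=20 Cedarfen=4 Dunmere=20 Elkhorn=21 Hollowpine=22 Ironridge=24 → close Dunmere (overflow 14)
  20÷6 = 3 each, +1 to first 2
Round 2: Ashgrove=23 Briarlake=24 Cedarfen=7 Elkhorn=24 Hollowpine=25 Ironridge=27 → close Briarlake (overflow 17)
  24÷5 = 4 each, +1 to first 4
Round 3: Ashgrove=28 Cedarfen=12 Elkhorn=29 Hollowpine=30 Ironridge=31 → close Elkhorn (overflow 22)
  29÷4 = 7 each, +1 to first 1
Round 4: Ashgrove=36 Cedarfen=19 Hollowpine=37 Ironridge=38 → close Ashgrove (overflow 29)
  36÷3 = 12 each, +1 to first 0
Round 5: Cedarfen=31 Hollowpine=49 Ironridge=50 → close Hollowpine (overflow 41)
  49÷2 = 24 each, +1 to first 1
Round 6: Cedarfen=56 Ironridge=74 → close Ironridge (overflow 63)
  74÷1 = 74 each, +1 to first 0

Closure order: Dunmere, Briarlake, Elkhorn, Ashgrove, Hollowpine, Ironridge
Last habitat: Cedarfen with 130 animals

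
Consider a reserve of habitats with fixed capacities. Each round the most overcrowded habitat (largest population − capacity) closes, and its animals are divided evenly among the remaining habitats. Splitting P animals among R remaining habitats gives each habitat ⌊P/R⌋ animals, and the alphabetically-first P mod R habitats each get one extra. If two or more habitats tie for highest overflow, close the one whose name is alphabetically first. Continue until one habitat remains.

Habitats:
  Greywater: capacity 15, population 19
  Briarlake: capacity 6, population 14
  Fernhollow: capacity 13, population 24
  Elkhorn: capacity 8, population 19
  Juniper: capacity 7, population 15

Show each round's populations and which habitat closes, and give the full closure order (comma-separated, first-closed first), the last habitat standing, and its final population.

Round 1: Briarlake=14 Elkhorn=19 Fernhollow=24 Greywater=19 Juniper=15 → close Elkhorn (overflow 11)
  19÷4 = 4 each, +1 to first 3
Round 2: Briarlake=19 Fernhollow=29 Greywater=24 Juniper=19 → close Fernhollow (overflow 16)
  29÷3 = 9 each, +1 to first 2
Round 3: Briarlake=29 Greywater=34 Juniper=28 → close Briarlake (overflow 23)
  29÷2 = 14 each, +1 to first 1
Round 4: Greywater=49 Juniper=42 → close Juniper (overflow 35)
  42÷1 = 42 each, +1 to first 0

Closure order: Elkhorn, Fernhollow, Briarlake, Juniper
Last habitat: Greywater with 91 animals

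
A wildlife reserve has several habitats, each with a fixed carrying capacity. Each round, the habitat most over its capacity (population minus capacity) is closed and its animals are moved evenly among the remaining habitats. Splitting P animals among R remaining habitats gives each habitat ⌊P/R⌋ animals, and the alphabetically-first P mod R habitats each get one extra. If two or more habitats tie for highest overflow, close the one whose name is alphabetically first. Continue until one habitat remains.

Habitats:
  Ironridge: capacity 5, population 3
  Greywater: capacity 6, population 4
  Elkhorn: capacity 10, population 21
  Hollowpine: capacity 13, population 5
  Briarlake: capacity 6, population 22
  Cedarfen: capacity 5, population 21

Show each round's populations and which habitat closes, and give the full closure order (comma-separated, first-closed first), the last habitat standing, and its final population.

Closure order: Briarlake, Cedarfen, Elkhorn, Greywater, Ironridge
Last habitat: Hollowpine with 76 animals

Round 1: Briarlake=22 Cedarfen=21 Elkhorn=21 Greywater=4 Hollowpine=5 Ironridge=3 → close Briarlake (overflow 16)
  22÷5 = 4 each, +1 to first 2
Round 2: Cedarfen=26 Elkhorn=26 Greywater=8 Hollowpine=9 Ironridge=7 → close Cedarfen (overflow 21)
  26÷4 = 6 each, +1 to first 2
Round 3: Elkhorn=33 Greywater=15 Hollowpine=15 Ironridge=13 → close Elkhorn (overflow 23)
  33÷3 = 11 each, +1 to first 0
Round 4: Greywater=26 Hollowpine=26 Ironridge=24 → close Greywater (overflow 20)
  26÷2 = 13 each, +1 to first 0
Round 5: Hollowpine=39 Ironridge=37 → close Ironridge (overflow 32)
  37÷1 = 37 each, +1 to first 0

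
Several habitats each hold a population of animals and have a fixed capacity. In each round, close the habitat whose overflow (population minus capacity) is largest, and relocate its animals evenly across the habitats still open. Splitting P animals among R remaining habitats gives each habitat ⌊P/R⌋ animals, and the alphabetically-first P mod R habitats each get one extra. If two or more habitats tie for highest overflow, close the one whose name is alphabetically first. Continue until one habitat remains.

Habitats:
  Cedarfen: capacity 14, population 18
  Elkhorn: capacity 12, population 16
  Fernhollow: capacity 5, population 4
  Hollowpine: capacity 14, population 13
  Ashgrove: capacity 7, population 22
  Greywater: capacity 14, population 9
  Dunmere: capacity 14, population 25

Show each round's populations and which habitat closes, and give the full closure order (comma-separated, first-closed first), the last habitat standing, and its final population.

Round 1: Ashgrove=22 Cedarfen=18 Dunmere=25 Elkhorn=16 Fernhollow=4 Greywater=9 Hollowpine=13 → close Ashgrove (overflow 15)
  22÷6 = 3 each, +1 to first 4
Round 2: Cedarfen=22 Dunmere=29 Elkhorn=20 Fernhollow=8 Greywater=12 Hollowpine=16 → close Dunmere (overflow 15)
  29÷5 = 5 each, +1 to first 4
Round 3: Cedarfen=28 Elkhorn=26 Fernhollow=14 Greywater=18 Hollowpine=21 → close Cedarfen (overflow 14)
  28÷4 = 7 each, +1 to first 0
Round 4: Elkhorn=33 Fernhollow=21 Greywater=25 Hollowpine=28 → close Elkhorn (overflow 21)
  33÷3 = 11 each, +1 to first 0
Round 5: Fernhollow=32 Greywater=36 Hollowpine=39 → close Fernhollow (overflow 27)
  32÷2 = 16 each, +1 to first 0
Round 6: Greywater=52 Hollowpine=55 → close Hollowpine (overflow 41)
  55÷1 = 55 each, +1 to first 0

Closure order: Ashgrove, Dunmere, Cedarfen, Elkhorn, Fernhollow, Hollowpine
Last habitat: Greywater with 107 animals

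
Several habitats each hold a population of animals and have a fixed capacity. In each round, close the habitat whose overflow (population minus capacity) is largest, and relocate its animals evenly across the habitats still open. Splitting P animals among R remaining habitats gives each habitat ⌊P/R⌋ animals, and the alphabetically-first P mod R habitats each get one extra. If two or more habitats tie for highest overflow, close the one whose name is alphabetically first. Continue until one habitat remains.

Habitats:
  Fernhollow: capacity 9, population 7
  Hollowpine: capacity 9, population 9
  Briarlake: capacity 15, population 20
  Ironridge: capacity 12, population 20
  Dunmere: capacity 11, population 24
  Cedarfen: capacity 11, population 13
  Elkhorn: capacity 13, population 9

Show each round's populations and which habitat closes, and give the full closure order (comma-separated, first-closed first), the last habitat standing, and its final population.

Round 1: Briarlake=20 Cedarfen=13 Dunmere=24 Elkhorn=9 Fernhollow=7 Hollowpine=9 Ironridge=20 → close Dunmere (overflow 13)
  24÷6 = 4 each, +1 to first 0
Round 2: Briarlake=24 Cedarfen=17 Elkhorn=13 Fernhollow=11 Hollowpine=13 Ironridge=24 → close Ironridge (overflow 12)
  24÷5 = 4 each, +1 to first 4
Round 3: Briarlake=29 Cedarfen=22 Elkhorn=18 Fernhollow=16 Hollowpine=17 → close Briarlake (overflow 14)
  29÷4 = 7 each, +1 to first 1
Round 4: Cedarfen=30 Elkhorn=25 Fernhollow=23 Hollowpine=24 → close Cedarfen (overflow 19)
  30÷3 = 10 each, +1 to first 0
Round 5: Elkhorn=35 Fernhollow=33 Hollowpine=34 → close Hollowpine (overflow 25)
  34÷2 = 17 each, +1 to first 0
Round 6: Elkhorn=52 Fernhollow=50 → close Fernhollow (overflow 41)
  50÷1 = 50 each, +1 to first 0

Closure order: Dunmere, Ironridge, Briarlake, Cedarfen, Hollowpine, Fernhollow
Last habitat: Elkhorn with 102 animals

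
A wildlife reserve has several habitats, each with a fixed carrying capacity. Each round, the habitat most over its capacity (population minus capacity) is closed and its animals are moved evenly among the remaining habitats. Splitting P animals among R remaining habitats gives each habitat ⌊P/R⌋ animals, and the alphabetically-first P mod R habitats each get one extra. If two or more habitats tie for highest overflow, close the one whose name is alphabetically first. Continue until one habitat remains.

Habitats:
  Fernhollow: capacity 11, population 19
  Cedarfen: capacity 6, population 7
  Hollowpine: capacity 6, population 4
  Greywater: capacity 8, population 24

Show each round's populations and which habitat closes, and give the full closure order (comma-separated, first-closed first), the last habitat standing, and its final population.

Round 1: Cedarfen=7 Fernhollow=19 Greywater=24 Hollowpine=4 → close Greywater (overflow 16)
  24÷3 = 8 each, +1 to first 0
Round 2: Cedarfen=15 Fernhollow=27 Hollowpine=12 → close Fernhollow (overflow 16)
  27÷2 = 13 each, +1 to first 1
Round 3: Cedarfen=29 Hollowpine=25 → close Cedarfen (overflow 23)
  29÷1 = 29 each, +1 to first 0

Closure order: Greywater, Fernhollow, Cedarfen
Last habitat: Hollowpine with 54 animals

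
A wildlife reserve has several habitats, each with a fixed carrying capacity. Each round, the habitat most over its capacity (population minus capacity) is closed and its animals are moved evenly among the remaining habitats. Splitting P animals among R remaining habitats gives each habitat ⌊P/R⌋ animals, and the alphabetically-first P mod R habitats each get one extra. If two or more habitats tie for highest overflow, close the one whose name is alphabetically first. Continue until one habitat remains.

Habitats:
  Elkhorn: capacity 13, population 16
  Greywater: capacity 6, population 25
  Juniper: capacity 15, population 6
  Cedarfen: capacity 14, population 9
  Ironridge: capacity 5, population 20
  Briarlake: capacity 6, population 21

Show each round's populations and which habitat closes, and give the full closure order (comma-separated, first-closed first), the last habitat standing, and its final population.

Round 1: Briarlake=21 Cedarfen=9 Elkhorn=16 Greywater=25 Ironridge=20 Juniper=6 → close Greywater (overflow 19)
  25÷5 = 5 each, +1 to first 0
Round 2: Briarlake=26 Cedarfen=14 Elkhorn=21 Ironridge=25 Juniper=11 → close Briarlake (overflow 20)
  26÷4 = 6 each, +1 to first 2
Round 3: Cedarfen=21 Elkhorn=28 Ironridge=31 Juniper=17 → close Ironridge (overflow 26)
  31÷3 = 10 each, +1 to first 1
Round 4: Cedarfen=32 Elkhorn=38 Juniper=27 → close Elkhorn (overflow 25)
  38÷2 = 19 each, +1 to first 0
Round 5: Cedarfen=51 Juniper=46 → close Cedarfen (overflow 37)
  51÷1 = 51 each, +1 to first 0

Closure order: Greywater, Briarlake, Ironridge, Elkhorn, Cedarfen
Last habitat: Juniper with 97 animals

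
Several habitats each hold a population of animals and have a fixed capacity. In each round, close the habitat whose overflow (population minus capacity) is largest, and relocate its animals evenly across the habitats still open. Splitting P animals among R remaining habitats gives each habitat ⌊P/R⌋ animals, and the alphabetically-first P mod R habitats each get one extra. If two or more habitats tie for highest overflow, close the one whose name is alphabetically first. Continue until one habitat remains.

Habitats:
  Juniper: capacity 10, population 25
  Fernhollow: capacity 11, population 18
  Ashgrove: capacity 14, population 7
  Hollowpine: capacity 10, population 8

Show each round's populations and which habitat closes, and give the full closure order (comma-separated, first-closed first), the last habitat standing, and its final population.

Closure order: Juniper, Fernhollow, Hollowpine
Last habitat: Ashgrove with 58 animals

Round 1: Ashgrove=7 Fernhollow=18 Hollowpine=8 Juniper=25 → close Juniper (overflow 15)
  25÷3 = 8 each, +1 to first 1
Round 2: Ashgrove=16 Fernhollow=26 Hollowpine=16 → close Fernhollow (overflow 15)
  26÷2 = 13 each, +1 to first 0
Round 3: Ashgrove=29 Hollowpine=29 → close Hollowpine (overflow 19)
  29÷1 = 29 each, +1 to first 0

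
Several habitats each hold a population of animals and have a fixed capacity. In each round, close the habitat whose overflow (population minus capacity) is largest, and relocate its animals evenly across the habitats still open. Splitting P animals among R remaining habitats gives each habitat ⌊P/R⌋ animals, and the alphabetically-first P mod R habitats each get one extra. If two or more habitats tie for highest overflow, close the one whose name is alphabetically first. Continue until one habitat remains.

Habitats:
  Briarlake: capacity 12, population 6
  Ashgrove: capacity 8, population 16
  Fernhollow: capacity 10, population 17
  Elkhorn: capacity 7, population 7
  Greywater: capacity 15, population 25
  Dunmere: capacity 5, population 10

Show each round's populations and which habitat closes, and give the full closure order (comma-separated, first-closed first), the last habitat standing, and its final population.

Closure order: Greywater, Ashgrove, Fernhollow, Dunmere, Elkhorn
Last habitat: Briarlake with 81 animals

Round 1: Ashgrove=16 Briarlake=6 Dunmere=10 Elkhorn=7 Fernhollow=17 Greywater=25 → close Greywater (overflow 10)
  25÷5 = 5 each, +1 to first 0
Round 2: Ashgrove=21 Briarlake=11 Dunmere=15 Elkhorn=12 Fernhollow=22 → close Ashgrove (overflow 13)
  21÷4 = 5 each, +1 to first 1
Round 3: Briarlake=17 Dunmere=20 Elkhorn=17 Fernhollow=27 → close Fernhollow (overflow 17)
  27÷3 = 9 each, +1 to first 0
Round 4: Briarlake=26 Dunmere=29 Elkhorn=26 → close Dunmere (overflow 24)
  29÷2 = 14 each, +1 to first 1
Round 5: Briarlake=41 Elkhorn=40 → close Elkhorn (overflow 33)
  40÷1 = 40 each, +1 to first 0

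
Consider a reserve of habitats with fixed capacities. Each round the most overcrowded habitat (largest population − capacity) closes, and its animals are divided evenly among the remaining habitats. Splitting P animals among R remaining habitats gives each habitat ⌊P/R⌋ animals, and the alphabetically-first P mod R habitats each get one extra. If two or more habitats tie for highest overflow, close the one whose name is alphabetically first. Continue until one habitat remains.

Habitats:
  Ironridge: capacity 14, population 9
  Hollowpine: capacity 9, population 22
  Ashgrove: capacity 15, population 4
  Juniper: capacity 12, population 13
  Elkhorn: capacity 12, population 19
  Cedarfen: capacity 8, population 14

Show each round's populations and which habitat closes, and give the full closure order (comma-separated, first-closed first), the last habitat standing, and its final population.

Round 1: Ashgrove=4 Cedarfen=14 Elkhorn=19 Hollowpine=22 Ironridge=9 Juniper=13 → close Hollowpine (overflow 13)
  22÷5 = 4 each, +1 to first 2
Round 2: Ashgrove=9 Cedarfen=19 Elkhorn=23 Ironridge=13 Juniper=17 → close Cedarfen (overflow 11)
  19÷4 = 4 each, +1 to first 3
Round 3: Ashgrove=14 Elkhorn=28 Ironridge=18 Juniper=21 → close Elkhorn (overflow 16)
  28÷3 = 9 each, +1 to first 1
Round 4: Ashgrove=24 Ironridge=27 Juniper=30 → close Juniper (overflow 18)
  30÷2 = 15 each, +1 to first 0
Round 5: Ashgrove=39 Ironridge=42 → close Ironridge (overflow 28)
  42÷1 = 42 each, +1 to first 0

Closure order: Hollowpine, Cedarfen, Elkhorn, Juniper, Ironridge
Last habitat: Ashgrove with 81 animals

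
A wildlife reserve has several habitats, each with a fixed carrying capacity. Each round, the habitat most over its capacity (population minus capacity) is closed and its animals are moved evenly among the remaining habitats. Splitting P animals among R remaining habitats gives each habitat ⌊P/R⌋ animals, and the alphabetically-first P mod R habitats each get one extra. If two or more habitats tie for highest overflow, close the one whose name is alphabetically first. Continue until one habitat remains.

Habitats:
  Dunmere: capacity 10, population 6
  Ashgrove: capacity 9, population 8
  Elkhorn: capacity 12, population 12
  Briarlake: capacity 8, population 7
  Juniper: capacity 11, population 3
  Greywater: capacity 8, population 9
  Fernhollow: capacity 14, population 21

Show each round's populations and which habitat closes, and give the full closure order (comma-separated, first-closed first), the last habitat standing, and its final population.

Round 1: Ashgrove=8 Briarlake=7 Dunmere=6 Elkhorn=12 Fernhollow=21 Greywater=9 Juniper=3 → close Fernhollow (overflow 7)
  21÷6 = 3 each, +1 to first 3
Round 2: Ashgrove=12 Briarlake=11 Dunmere=10 Elkhorn=15 Greywater=12 Juniper=6 → close Greywater (overflow 4)
  12÷5 = 2 each, +1 to first 2
Round 3: Ashgrove=15 Briarlake=14 Dunmere=12 Elkhorn=17 Juniper=8 → close Ashgrove (overflow 6)
  15÷4 = 3 each, +1 to first 3
Round 4: Briarlake=18 Dunmere=16 Elkhorn=21 Juniper=11 → close Briarlake (overflow 10)
  18÷3 = 6 each, +1 to first 0
Round 5: Dunmere=22 Elkhorn=27 Juniper=17 → close Elkhorn (overflow 15)
  27÷2 = 13 each, +1 to first 1
Round 6: Dunmere=36 Juniper=30 → close Dunmere (overflow 26)
  36÷1 = 36 each, +1 to first 0

Closure order: Fernhollow, Greywater, Ashgrove, Briarlake, Elkhorn, Dunmere
Last habitat: Juniper with 66 animals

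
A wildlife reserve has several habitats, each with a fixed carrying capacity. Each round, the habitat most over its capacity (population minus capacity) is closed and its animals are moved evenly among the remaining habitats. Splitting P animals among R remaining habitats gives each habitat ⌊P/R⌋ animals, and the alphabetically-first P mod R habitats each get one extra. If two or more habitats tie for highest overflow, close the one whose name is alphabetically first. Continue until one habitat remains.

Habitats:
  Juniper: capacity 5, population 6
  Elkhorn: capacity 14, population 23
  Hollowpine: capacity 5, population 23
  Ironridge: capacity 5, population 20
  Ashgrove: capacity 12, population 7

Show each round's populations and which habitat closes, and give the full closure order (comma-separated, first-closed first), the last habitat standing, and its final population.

Round 1: Ashgrove=7 Elkhorn=23 Hollowpine=23 Ironridge=20 Juniper=6 → close Hollowpine (overflow 18)
  23÷4 = 5 each, +1 to first 3
Round 2: Ashgrove=13 Elkhorn=29 Ironridge=26 Juniper=11 → close Ironridge (overflow 21)
  26÷3 = 8 each, +1 to first 2
Round 3: Ashgrove=22 Elkhorn=38 Juniper=19 → close Elkhorn (overflow 24)
  38÷2 = 19 each, +1 to first 0
Round 4: Ashgrove=41 Juniper=38 → close Juniper (overflow 33)
  38÷1 = 38 each, +1 to first 0

Closure order: Hollowpine, Ironridge, Elkhorn, Juniper
Last habitat: Ashgrove with 79 animals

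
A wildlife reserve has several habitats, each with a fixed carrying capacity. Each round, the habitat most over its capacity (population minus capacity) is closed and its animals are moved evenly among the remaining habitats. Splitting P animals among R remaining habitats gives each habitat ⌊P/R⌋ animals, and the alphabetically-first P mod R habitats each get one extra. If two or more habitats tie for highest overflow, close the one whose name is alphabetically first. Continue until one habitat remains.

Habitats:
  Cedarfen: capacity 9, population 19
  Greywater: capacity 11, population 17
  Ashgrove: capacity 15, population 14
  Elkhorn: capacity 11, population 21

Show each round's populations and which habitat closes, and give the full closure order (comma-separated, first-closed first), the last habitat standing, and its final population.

Round 1: Ashgrove=14 Cedarfen=19 Elkhorn=21 Greywater=17 → close Cedarfen (overflow 10)
  19÷3 = 6 each, +1 to first 1
Round 2: Ashgrove=21 Elkhorn=27 Greywater=23 → close Elkhorn (overflow 16)
  27÷2 = 13 each, +1 to first 1
Round 3: Ashgrove=35 Greywater=36 → close Greywater (overflow 25)
  36÷1 = 36 each, +1 to first 0

Closure order: Cedarfen, Elkhorn, Greywater
Last habitat: Ashgrove with 71 animals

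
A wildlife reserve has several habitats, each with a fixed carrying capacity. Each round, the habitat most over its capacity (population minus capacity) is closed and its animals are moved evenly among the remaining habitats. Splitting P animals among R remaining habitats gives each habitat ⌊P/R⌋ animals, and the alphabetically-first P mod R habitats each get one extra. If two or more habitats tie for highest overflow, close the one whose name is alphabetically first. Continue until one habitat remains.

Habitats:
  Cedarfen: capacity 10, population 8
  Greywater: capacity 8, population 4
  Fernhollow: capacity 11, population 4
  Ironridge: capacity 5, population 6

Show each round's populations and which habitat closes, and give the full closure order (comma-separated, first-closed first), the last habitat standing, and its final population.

Round 1: Cedarfen=8 Fernhollow=4 Greywater=4 Ironridge=6 → close Ironridge (overflow 1)
  6÷3 = 2 each, +1 to first 0
Round 2: Cedarfen=10 Fernhollow=6 Greywater=6 → close Cedarfen (overflow 0)
  10÷2 = 5 each, +1 to first 0
Round 3: Fernhollow=11 Greywater=11 → close Greywater (overflow 3)
  11÷1 = 11 each, +1 to first 0

Closure order: Ironridge, Cedarfen, Greywater
Last habitat: Fernhollow with 22 animals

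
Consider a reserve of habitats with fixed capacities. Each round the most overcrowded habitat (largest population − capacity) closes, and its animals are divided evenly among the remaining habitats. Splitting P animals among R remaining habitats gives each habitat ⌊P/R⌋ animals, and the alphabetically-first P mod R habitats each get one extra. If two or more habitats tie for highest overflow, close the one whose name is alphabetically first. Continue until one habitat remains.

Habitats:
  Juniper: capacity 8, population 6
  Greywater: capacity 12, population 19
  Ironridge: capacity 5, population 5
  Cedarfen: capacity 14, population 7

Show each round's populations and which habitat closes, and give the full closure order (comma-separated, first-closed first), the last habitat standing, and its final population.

Round 1: Cedarfen=7 Greywater=19 Ironridge=5 Juniper=6 → close Greywater (overflow 7)
  19÷3 = 6 each, +1 to first 1
Round 2: Cedarfen=14 Ironridge=11 Juniper=12 → close Ironridge (overflow 6)
  11÷2 = 5 each, +1 to first 1
Round 3: Cedarfen=20 Juniper=17 → close Juniper (overflow 9)
  17÷1 = 17 each, +1 to first 0

Closure order: Greywater, Ironridge, Juniper
Last habitat: Cedarfen with 37 animals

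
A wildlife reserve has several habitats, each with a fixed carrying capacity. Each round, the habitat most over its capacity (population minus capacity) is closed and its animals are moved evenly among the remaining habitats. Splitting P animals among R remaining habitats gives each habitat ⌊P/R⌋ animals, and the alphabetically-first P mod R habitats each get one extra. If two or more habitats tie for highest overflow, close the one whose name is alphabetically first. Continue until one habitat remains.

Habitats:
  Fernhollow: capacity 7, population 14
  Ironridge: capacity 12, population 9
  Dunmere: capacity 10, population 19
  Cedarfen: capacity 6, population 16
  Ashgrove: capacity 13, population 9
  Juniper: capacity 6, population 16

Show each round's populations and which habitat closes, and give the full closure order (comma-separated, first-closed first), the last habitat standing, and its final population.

Round 1: Ashgrove=9 Cedarfen=16 Dunmere=19 Fernhollow=14 Ironridge=9 Juniper=16 → close Cedarfen (overflow 10)
  16÷5 = 3 each, +1 to first 1
Round 2: Ashgrove=13 Dunmere=22 Fernhollow=17 Ironridge=12 Juniper=19 → close Juniper (overflow 13)
  19÷4 = 4 each, +1 to first 3
Round 3: Ashgrove=18 Dunmere=27 Fernhollow=22 Ironridge=16 → close Dunmere (overflow 17)
  27÷3 = 9 each, +1 to first 0
Round 4: Ashgrove=27 Fernhollow=31 Ironridge=25 → close Fernhollow (overflow 24)
  31÷2 = 15 each, +1 to first 1
Round 5: Ashgrove=43 Ironridge=40 → close Ashgrove (overflow 30)
  43÷1 = 43 each, +1 to first 0

Closure order: Cedarfen, Juniper, Dunmere, Fernhollow, Ashgrove
Last habitat: Ironridge with 83 animals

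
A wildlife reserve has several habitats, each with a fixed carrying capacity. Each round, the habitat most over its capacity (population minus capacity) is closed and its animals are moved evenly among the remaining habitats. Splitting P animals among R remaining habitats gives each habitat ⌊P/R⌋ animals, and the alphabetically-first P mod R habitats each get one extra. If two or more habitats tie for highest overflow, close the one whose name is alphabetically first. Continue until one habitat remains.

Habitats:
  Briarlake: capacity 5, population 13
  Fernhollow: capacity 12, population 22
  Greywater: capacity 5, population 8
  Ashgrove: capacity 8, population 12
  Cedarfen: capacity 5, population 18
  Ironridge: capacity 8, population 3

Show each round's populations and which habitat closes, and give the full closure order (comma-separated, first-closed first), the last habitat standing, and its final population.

Closure order: Cedarfen, Fernhollow, Briarlake, Ashgrove, Greywater
Last habitat: Ironridge with 76 animals

Round 1: Ashgrove=12 Briarlake=13 Cedarfen=18 Fernhollow=22 Greywater=8 Ironridge=3 → close Cedarfen (overflow 13)
  18÷5 = 3 each, +1 to first 3
Round 2: Ashgrove=16 Briarlake=17 Fernhollow=26 Greywater=11 Ironridge=6 → close Fernhollow (overflow 14)
  26÷4 = 6 each, +1 to first 2
Round 3: Ashgrove=23 Briarlake=24 Greywater=17 Ironridge=12 → close Briarlake (overflow 19)
  24÷3 = 8 each, +1 to first 0
Round 4: Ashgrove=31 Greywater=25 Ironridge=20 → close Ashgrove (overflow 23)
  31÷2 = 15 each, +1 to first 1
Round 5: Greywater=41 Ironridge=35 → close Greywater (overflow 36)
  41÷1 = 41 each, +1 to first 0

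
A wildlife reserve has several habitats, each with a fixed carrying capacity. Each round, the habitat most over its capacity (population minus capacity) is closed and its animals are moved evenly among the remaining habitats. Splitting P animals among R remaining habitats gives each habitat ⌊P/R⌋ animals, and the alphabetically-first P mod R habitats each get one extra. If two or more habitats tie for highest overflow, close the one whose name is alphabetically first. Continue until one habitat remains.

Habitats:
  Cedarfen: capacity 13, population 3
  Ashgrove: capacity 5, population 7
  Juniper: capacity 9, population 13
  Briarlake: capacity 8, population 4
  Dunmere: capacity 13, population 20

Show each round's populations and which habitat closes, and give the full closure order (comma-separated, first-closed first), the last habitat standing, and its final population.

Round 1: Ashgrove=7 Briarlake=4 Cedarfen=3 Dunmere=20 Juniper=13 → close Dunmere (overflow 7)
  20÷4 = 5 each, +1 to first 0
Round 2: Ashgrove=12 Briarlake=9 Cedarfen=8 Juniper=18 → close Juniper (overflow 9)
  18÷3 = 6 each, +1 to first 0
Round 3: Ashgrove=18 Briarlake=15 Cedarfen=14 → close Ashgrove (overflow 13)
  18÷2 = 9 each, +1 to first 0
Round 4: Briarlake=24 Cedarfen=23 → close Briarlake (overflow 16)
  24÷1 = 24 each, +1 to first 0

Closure order: Dunmere, Juniper, Ashgrove, Briarlake
Last habitat: Cedarfen with 47 animals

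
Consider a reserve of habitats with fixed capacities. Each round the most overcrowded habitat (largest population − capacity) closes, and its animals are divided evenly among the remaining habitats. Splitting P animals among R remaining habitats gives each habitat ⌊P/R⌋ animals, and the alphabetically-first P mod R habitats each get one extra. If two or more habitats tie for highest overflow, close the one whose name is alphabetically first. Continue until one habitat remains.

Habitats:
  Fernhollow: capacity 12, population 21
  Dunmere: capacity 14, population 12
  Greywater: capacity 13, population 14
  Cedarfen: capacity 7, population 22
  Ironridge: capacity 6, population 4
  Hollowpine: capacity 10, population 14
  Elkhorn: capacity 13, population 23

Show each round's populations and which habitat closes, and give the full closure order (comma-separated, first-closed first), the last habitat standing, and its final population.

Round 1: Cedarfen=22 Dunmere=12 Elkhorn=23 Fernhollow=21 Greywater=14 Hollowpine=14 Ironridge=4 → close Cedarfen (overflow 15)
  22÷6 = 3 each, +1 to first 4
Round 2: Dunmere=16 Elkhorn=27 Fernhollow=25 Greywater=18 Hollowpine=17 Ironridge=7 → close Elkhorn (overflow 14)
  27÷5 = 5 each, +1 to first 2
Round 3: Dunmere=22 Fernhollow=31 Greywater=23 Hollowpine=22 Ironridge=12 → close Fernhollow (overflow 19)
  31÷4 = 7 each, +1 to first 3
Round 4: Dunmere=30 Greywater=31 Hollowpine=30 Ironridge=19 → close Hollowpine (overflow 20)
  30÷3 = 10 each, +1 to first 0
Round 5: Dunmere=40 Greywater=41 Ironridge=29 → close Greywater (overflow 28)
  41÷2 = 20 each, +1 to first 1
Round 6: Dunmere=61 Ironridge=49 → close Dunmere (overflow 47)
  61÷1 = 61 each, +1 to first 0

Closure order: Cedarfen, Elkhorn, Fernhollow, Hollowpine, Greywater, Dunmere
Last habitat: Ironridge with 110 animals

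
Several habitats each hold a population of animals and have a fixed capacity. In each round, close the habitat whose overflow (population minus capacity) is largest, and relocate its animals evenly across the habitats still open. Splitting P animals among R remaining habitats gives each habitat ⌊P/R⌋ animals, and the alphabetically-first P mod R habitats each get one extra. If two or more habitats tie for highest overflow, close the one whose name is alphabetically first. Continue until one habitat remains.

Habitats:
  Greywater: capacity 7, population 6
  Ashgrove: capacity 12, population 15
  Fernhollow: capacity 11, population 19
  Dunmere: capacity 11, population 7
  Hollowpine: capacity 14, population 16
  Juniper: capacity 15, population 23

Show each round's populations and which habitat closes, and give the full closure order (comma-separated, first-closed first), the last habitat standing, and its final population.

Round 1: Ashgrove=15 Dunmere=7 Fernhollow=19 Greywater=6 Hollowpine=16 Juniper=23 → close Fernhollow (overflow 8)
  19÷5 = 3 each, +1 to first 4
Round 2: Ashgrove=19 Dunmere=11 Greywater=10 Hollowpine=20 Juniper=26 → close Juniper (overflow 11)
  26÷4 = 6 each, +1 to first 2
Round 3: Ashgrove=26 Dunmere=18 Greywater=16 Hollowpine=26 → close Ashgrove (overflow 14)
  26÷3 = 8 each, +1 to first 2
Round 4: Dunmere=27 Greywater=25 Hollowpine=34 → close Hollowpine (overflow 20)
  34÷2 = 17 each, +1 to first 0
Round 5: Dunmere=44 Greywater=42 → close Greywater (overflow 35)
  42÷1 = 42 each, +1 to first 0

Closure order: Fernhollow, Juniper, Ashgrove, Hollowpine, Greywater
Last habitat: Dunmere with 86 animals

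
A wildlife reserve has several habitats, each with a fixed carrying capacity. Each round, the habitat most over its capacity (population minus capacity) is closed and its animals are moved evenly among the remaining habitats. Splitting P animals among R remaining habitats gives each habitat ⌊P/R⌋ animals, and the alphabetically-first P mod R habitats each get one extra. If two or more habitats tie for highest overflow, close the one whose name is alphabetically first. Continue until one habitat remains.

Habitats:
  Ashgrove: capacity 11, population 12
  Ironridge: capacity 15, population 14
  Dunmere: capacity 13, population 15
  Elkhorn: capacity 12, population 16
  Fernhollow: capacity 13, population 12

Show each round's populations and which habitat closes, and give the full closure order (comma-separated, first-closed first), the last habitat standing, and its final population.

Closure order: Elkhorn, Dunmere, Ashgrove, Fernhollow
Last habitat: Ironridge with 69 animals

Round 1: Ashgrove=12 Dunmere=15 Elkhorn=16 Fernhollow=12 Ironridge=14 → close Elkhorn (overflow 4)
  16÷4 = 4 each, +1 to first 0
Round 2: Ashgrove=16 Dunmere=19 Fernhollow=16 Ironridge=18 → close Dunmere (overflow 6)
  19÷3 = 6 each, +1 to first 1
Round 3: Ashgrove=23 Fernhollow=22 Ironridge=24 → close Ashgrove (overflow 12)
  23÷2 = 11 each, +1 to first 1
Round 4: Fernhollow=34 Ironridge=35 → close Fernhollow (overflow 21)
  34÷1 = 34 each, +1 to first 0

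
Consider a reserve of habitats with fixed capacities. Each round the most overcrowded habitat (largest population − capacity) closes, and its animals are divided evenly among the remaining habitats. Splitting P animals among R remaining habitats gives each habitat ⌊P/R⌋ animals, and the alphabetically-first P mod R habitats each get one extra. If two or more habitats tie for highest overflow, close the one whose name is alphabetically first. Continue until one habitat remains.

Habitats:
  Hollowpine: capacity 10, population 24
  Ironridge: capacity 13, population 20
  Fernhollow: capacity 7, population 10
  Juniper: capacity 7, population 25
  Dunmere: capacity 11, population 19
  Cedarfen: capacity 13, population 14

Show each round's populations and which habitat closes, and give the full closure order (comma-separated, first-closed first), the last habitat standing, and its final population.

Round 1: Cedarfen=14 Dunmere=19 Fernhollow=10 Hollowpine=24 Ironridge=20 Juniper=25 → close Juniper (overflow 18)
  25÷5 = 5 each, +1 to first 0
Round 2: Cedarfen=19 Dunmere=24 Fernhollow=15 Hollowpine=29 Ironridge=25 → close Hollowpine (overflow 19)
  29÷4 = 7 each, +1 to first 1
Round 3: Cedarfen=27 Dunmere=31 Fernhollow=22 Ironridge=32 → close Dunmere (overflow 20)
  31÷3 = 10 each, +1 to first 1
Round 4: Cedarfen=38 Fernhollow=32 Ironridge=42 → close Ironridge (overflow 29)
  42÷2 = 21 each, +1 to first 0
Round 5: Cedarfen=59 Fernhollow=53 → close Cedarfen (overflow 46)
  59÷1 = 59 each, +1 to first 0

Closure order: Juniper, Hollowpine, Dunmere, Ironridge, Cedarfen
Last habitat: Fernhollow with 112 animals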